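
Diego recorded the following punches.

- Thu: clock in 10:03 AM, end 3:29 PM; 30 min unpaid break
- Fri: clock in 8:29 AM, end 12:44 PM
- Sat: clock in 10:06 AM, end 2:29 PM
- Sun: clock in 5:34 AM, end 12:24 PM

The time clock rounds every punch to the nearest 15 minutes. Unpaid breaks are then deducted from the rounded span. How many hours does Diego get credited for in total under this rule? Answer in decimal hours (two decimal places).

Thu: in 10:03 AM→10:00 AM, out 3:29 PM→3:30 PM; 5 h 30 min − 30 min = 5 h 0 min
Fri: in 8:29 AM→8:30 AM, out 12:44 PM→12:45 PM; 4 h 15 min
Sat: in 10:06 AM→10:00 AM, out 2:29 PM→2:30 PM; 4 h 30 min
Sun: in 5:34 AM→5:30 AM, out 12:24 PM→12:30 PM; 7 h 0 min
Total credited: 20 h 45 min.

20.75 hours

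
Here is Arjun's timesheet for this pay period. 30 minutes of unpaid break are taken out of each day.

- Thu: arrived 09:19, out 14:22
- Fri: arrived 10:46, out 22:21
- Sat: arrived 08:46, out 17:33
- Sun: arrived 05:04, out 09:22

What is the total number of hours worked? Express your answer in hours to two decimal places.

27.72 hours

Thu: 09:19–14:22 = 5 h 3 min; less 30 min break → 4 h 33 min
Fri: 10:46–22:21 = 11 h 35 min; less 30 min break → 11 h 5 min
Sat: 08:46–17:33 = 8 h 47 min; less 30 min break → 8 h 17 min
Sun: 05:04–09:22 = 4 h 18 min; less 30 min break → 3 h 48 min
Total: 4 h 33 min + 11 h 5 min + 8 h 17 min + 3 h 48 min = 27 h 43 min.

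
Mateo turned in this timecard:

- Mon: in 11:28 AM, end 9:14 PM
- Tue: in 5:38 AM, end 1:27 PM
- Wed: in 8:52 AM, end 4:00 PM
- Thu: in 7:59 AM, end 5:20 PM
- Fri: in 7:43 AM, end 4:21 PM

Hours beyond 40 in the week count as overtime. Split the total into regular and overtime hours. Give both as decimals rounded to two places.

Regular 40.00 hours, overtime 2.70 hours

Mon: 11:28 AM–9:14 PM = 9 h 46 min
Tue: 5:38 AM–1:27 PM = 7 h 49 min
Wed: 8:52 AM–4:00 PM = 7 h 8 min
Thu: 7:59 AM–5:20 PM = 9 h 21 min
Fri: 7:43 AM–4:21 PM = 8 h 38 min
Total worked: 42 h 42 min = 42.70 h.
Threshold 40 h → overtime 2 h 42 min, regular 40 h 0 min.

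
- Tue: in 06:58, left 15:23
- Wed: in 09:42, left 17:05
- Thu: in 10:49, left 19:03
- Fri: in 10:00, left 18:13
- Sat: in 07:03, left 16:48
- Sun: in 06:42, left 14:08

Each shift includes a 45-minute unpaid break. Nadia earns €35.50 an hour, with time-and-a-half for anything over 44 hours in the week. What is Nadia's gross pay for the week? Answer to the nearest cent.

€1611.70

Tue: 06:58–15:23 = 8 h 25 min; less 45 min break → 7 h 40 min
Wed: 09:42–17:05 = 7 h 23 min; less 45 min break → 6 h 38 min
Thu: 10:49–19:03 = 8 h 14 min; less 45 min break → 7 h 29 min
Fri: 10:00–18:13 = 8 h 13 min; less 45 min break → 7 h 28 min
Sat: 07:03–16:48 = 9 h 45 min; less 45 min break → 9 h 0 min
Sun: 06:42–14:08 = 7 h 26 min; less 45 min break → 6 h 41 min
Total worked: 44 h 56 min = 2696 min.
Regular 44 h 0 min = 2640 min at €35.50/h; overtime 0 h 56 min = 56 min at €53.25/h.
Pay = (2640 × €35.50 + 56 × €53.25) ÷ 60 = €1611.70.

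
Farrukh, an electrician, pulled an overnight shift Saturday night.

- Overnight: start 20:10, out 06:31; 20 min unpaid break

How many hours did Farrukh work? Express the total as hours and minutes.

10 h 1 min

Overnight: 20:10 → midnight = 3 h 50 min; midnight → 06:31 = 6 h 31 min; span 10 h 21 min; less 20 min break → 10 h 1 min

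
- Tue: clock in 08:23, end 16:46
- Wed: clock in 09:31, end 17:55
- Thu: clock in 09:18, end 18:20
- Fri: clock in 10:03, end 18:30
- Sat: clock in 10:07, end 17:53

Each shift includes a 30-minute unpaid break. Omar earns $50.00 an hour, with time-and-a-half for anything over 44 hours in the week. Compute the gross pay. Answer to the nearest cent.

$1976.67

Tue: 08:23–16:46 = 8 h 23 min; less 30 min break → 7 h 53 min
Wed: 09:31–17:55 = 8 h 24 min; less 30 min break → 7 h 54 min
Thu: 09:18–18:20 = 9 h 2 min; less 30 min break → 8 h 32 min
Fri: 10:03–18:30 = 8 h 27 min; less 30 min break → 7 h 57 min
Sat: 10:07–17:53 = 7 h 46 min; less 30 min break → 7 h 16 min
Total worked: 39 h 32 min = 2372 min.
Regular 39 h 32 min = 2372 min at $50.00/h; overtime 0 h 0 min = 0 min at $75.00/h.
Pay = (2372 × $50.00 + 0 × $75.00) ÷ 60 = $1976.67.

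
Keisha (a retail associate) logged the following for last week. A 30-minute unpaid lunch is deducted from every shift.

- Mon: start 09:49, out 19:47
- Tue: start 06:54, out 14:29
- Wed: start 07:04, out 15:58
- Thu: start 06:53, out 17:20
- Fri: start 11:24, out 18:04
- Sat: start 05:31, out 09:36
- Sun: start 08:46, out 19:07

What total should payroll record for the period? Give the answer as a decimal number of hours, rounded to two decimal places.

Mon: 09:49–19:47 = 9 h 58 min; less 30 min break → 9 h 28 min
Tue: 06:54–14:29 = 7 h 35 min; less 30 min break → 7 h 5 min
Wed: 07:04–15:58 = 8 h 54 min; less 30 min break → 8 h 24 min
Thu: 06:53–17:20 = 10 h 27 min; less 30 min break → 9 h 57 min
Fri: 11:24–18:04 = 6 h 40 min; less 30 min break → 6 h 10 min
Sat: 05:31–09:36 = 4 h 5 min; less 30 min break → 3 h 35 min
Sun: 08:46–19:07 = 10 h 21 min; less 30 min break → 9 h 51 min
Total: 9 h 28 min + 7 h 5 min + 8 h 24 min + 9 h 57 min + 6 h 10 min + 3 h 35 min + 9 h 51 min = 54 h 30 min.

54.50 hours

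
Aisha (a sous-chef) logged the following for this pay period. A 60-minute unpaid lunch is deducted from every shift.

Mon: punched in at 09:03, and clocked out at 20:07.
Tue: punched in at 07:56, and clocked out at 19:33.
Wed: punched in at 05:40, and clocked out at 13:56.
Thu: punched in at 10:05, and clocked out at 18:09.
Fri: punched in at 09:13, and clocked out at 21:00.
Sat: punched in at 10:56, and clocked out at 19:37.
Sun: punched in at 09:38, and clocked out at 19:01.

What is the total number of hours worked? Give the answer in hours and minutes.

Mon: 09:03–20:07 = 11 h 4 min; less 60 min break → 10 h 4 min
Tue: 07:56–19:33 = 11 h 37 min; less 60 min break → 10 h 37 min
Wed: 05:40–13:56 = 8 h 16 min; less 60 min break → 7 h 16 min
Thu: 10:05–18:09 = 8 h 4 min; less 60 min break → 7 h 4 min
Fri: 09:13–21:00 = 11 h 47 min; less 60 min break → 10 h 47 min
Sat: 10:56–19:37 = 8 h 41 min; less 60 min break → 7 h 41 min
Sun: 09:38–19:01 = 9 h 23 min; less 60 min break → 8 h 23 min
Total: 10 h 4 min + 10 h 37 min + 7 h 16 min + 7 h 4 min + 10 h 47 min + 7 h 41 min + 8 h 23 min = 61 h 52 min.

61 h 52 min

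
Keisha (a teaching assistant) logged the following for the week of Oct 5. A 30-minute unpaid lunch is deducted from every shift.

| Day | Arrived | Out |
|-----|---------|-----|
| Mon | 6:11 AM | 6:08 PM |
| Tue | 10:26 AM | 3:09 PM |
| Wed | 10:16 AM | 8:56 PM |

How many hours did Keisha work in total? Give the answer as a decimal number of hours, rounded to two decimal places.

25.83 hours

Mon: 6:11 AM–6:08 PM = 11 h 57 min; less 30 min break → 11 h 27 min
Tue: 10:26 AM–3:09 PM = 4 h 43 min; less 30 min break → 4 h 13 min
Wed: 10:16 AM–8:56 PM = 10 h 40 min; less 30 min break → 10 h 10 min
Total: 11 h 27 min + 4 h 13 min + 10 h 10 min = 25 h 50 min.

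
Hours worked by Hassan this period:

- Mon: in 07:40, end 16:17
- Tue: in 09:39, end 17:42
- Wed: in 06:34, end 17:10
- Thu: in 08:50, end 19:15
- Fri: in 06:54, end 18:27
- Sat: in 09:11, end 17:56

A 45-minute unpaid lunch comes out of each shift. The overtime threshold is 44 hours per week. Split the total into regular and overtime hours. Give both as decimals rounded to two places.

Mon: 07:40–16:17 = 8 h 37 min; less 45 min break → 7 h 52 min
Tue: 09:39–17:42 = 8 h 3 min; less 45 min break → 7 h 18 min
Wed: 06:34–17:10 = 10 h 36 min; less 45 min break → 9 h 51 min
Thu: 08:50–19:15 = 10 h 25 min; less 45 min break → 9 h 40 min
Fri: 06:54–18:27 = 11 h 33 min; less 45 min break → 10 h 48 min
Sat: 09:11–17:56 = 8 h 45 min; less 45 min break → 8 h 0 min
Total worked: 53 h 29 min = 53.48 h.
Threshold 44 h → overtime 9 h 29 min, regular 44 h 0 min.

Regular 44.00 hours, overtime 9.48 hours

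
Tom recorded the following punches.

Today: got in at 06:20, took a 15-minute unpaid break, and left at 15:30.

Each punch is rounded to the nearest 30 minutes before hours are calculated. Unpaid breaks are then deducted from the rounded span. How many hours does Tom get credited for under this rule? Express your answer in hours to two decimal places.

8.75 hours

Today: in 06:20→06:30, out 15:30→15:30; 9 h 0 min − 15 min = 8 h 45 min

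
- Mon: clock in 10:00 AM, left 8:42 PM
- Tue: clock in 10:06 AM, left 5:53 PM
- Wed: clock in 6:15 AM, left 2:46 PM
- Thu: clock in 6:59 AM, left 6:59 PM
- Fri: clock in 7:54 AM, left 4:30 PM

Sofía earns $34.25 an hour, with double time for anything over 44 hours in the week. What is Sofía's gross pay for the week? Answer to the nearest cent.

$1753.60

Mon: 10:00 AM–8:42 PM = 10 h 42 min
Tue: 10:06 AM–5:53 PM = 7 h 47 min
Wed: 6:15 AM–2:46 PM = 8 h 31 min
Thu: 6:59 AM–6:59 PM = 12 h 0 min
Fri: 7:54 AM–4:30 PM = 8 h 36 min
Total worked: 47 h 36 min = 2856 min.
Regular 44 h 0 min = 2640 min at $34.25/h; overtime 3 h 36 min = 216 min at $68.50/h.
Pay = (2640 × $34.25 + 216 × $68.50) ÷ 60 = $1753.60.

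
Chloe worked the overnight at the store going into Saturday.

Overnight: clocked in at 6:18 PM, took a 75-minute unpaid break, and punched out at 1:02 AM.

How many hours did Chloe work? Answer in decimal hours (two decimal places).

Overnight: 6:18 PM → midnight = 5 h 42 min; midnight → 1:02 AM = 1 h 2 min; span 6 h 44 min; less 75 min break → 5 h 29 min

5.48 hours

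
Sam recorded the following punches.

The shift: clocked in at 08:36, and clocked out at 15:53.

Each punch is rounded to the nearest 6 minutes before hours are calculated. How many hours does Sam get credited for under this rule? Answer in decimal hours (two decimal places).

The shift: in 08:36→08:36, out 15:53→15:54; 7 h 18 min

7.30 hours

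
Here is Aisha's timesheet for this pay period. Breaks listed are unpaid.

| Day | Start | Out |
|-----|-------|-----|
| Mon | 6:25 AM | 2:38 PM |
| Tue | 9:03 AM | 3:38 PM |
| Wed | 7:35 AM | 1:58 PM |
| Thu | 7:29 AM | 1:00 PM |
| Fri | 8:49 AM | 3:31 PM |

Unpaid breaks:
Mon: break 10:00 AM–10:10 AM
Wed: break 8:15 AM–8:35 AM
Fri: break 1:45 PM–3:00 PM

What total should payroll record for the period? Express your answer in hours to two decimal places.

Mon: 6:25 AM–2:38 PM = 8 h 13 min; less 10 min break → 8 h 3 min
Tue: 9:03 AM–3:38 PM = 6 h 35 min
Wed: 7:35 AM–1:58 PM = 6 h 23 min; less 20 min break → 6 h 3 min
Thu: 7:29 AM–1:00 PM = 5 h 31 min
Fri: 8:49 AM–3:31 PM = 6 h 42 min; less 75 min break → 5 h 27 min
Total: 8 h 3 min + 6 h 35 min + 6 h 3 min + 5 h 31 min + 5 h 27 min = 31 h 39 min.

31.65 hours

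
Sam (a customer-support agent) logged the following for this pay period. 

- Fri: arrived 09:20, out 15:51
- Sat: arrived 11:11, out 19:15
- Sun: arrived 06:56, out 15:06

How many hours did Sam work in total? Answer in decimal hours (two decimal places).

22.75 hours

Fri: 09:20–15:51 = 6 h 31 min
Sat: 11:11–19:15 = 8 h 4 min
Sun: 06:56–15:06 = 8 h 10 min
Total: 6 h 31 min + 8 h 4 min + 8 h 10 min = 22 h 45 min.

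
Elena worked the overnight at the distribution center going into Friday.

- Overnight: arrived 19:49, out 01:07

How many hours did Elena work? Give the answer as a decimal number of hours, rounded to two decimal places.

Overnight: 19:49 → midnight = 4 h 11 min; midnight → 01:07 = 1 h 7 min; span 5 h 18 min

5.30 hours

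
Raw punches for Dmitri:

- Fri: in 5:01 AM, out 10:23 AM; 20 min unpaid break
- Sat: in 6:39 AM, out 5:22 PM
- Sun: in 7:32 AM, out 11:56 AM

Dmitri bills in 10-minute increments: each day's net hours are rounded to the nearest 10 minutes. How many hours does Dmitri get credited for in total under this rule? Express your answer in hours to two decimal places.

20.00 hours

Fri: 5:01 AM–10:23 AM = 5 h 22 min − 20 min = 5 h 2 min → rounds to 5 h 0 min
Sat: 6:39 AM–5:22 PM = 10 h 43 min → rounds to 10 h 40 min
Sun: 7:32 AM–11:56 AM = 4 h 24 min → rounds to 4 h 20 min
Total credited: 20 h 0 min.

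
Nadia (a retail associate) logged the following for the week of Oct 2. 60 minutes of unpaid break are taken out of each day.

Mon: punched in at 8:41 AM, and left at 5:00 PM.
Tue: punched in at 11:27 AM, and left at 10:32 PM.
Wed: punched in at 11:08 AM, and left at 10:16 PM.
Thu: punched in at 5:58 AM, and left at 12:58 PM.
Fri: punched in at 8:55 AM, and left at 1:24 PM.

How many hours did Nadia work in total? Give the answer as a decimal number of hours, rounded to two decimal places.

Mon: 8:41 AM–5:00 PM = 8 h 19 min; less 60 min break → 7 h 19 min
Tue: 11:27 AM–10:32 PM = 11 h 5 min; less 60 min break → 10 h 5 min
Wed: 11:08 AM–10:16 PM = 11 h 8 min; less 60 min break → 10 h 8 min
Thu: 5:58 AM–12:58 PM = 7 h 0 min; less 60 min break → 6 h 0 min
Fri: 8:55 AM–1:24 PM = 4 h 29 min; less 60 min break → 3 h 29 min
Total: 7 h 19 min + 10 h 5 min + 10 h 8 min + 6 h 0 min + 3 h 29 min = 37 h 1 min.

37.02 hours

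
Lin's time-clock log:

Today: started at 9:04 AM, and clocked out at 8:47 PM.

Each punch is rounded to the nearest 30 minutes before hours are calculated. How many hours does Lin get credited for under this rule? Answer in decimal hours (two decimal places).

12.00 hours

Today: in 9:04 AM→9:00 AM, out 8:47 PM→9:00 PM; 12 h 0 min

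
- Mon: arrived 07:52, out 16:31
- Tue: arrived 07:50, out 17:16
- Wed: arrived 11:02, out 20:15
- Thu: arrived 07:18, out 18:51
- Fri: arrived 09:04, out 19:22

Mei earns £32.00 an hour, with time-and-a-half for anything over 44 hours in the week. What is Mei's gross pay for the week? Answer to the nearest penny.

Mon: 07:52–16:31 = 8 h 39 min
Tue: 07:50–17:16 = 9 h 26 min
Wed: 11:02–20:15 = 9 h 13 min
Thu: 07:18–18:51 = 11 h 33 min
Fri: 09:04–19:22 = 10 h 18 min
Total worked: 49 h 9 min = 2949 min.
Regular 44 h 0 min = 2640 min at £32.00/h; overtime 5 h 9 min = 309 min at £48.00/h.
Pay = (2640 × £32.00 + 309 × £48.00) ÷ 60 = £1655.20.

£1655.20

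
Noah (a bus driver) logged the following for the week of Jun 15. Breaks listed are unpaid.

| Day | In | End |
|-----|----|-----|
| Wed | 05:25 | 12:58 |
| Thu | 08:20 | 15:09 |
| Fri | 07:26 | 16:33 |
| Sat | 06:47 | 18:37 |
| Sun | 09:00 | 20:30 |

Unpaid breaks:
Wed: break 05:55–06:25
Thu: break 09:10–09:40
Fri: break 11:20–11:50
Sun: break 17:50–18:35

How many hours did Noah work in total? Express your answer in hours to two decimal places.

44.57 hours

Wed: 05:25–12:58 = 7 h 33 min; less 30 min break → 7 h 3 min
Thu: 08:20–15:09 = 6 h 49 min; less 30 min break → 6 h 19 min
Fri: 07:26–16:33 = 9 h 7 min; less 30 min break → 8 h 37 min
Sat: 06:47–18:37 = 11 h 50 min
Sun: 09:00–20:30 = 11 h 30 min; less 45 min break → 10 h 45 min
Total: 7 h 3 min + 6 h 19 min + 8 h 37 min + 11 h 50 min + 10 h 45 min = 44 h 34 min.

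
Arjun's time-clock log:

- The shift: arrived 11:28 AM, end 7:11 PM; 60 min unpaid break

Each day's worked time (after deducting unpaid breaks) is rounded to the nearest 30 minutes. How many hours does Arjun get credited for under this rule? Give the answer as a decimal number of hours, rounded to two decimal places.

The shift: 11:28 AM–7:11 PM = 7 h 43 min − 60 min = 6 h 43 min → rounds to 6 h 30 min

6.50 hours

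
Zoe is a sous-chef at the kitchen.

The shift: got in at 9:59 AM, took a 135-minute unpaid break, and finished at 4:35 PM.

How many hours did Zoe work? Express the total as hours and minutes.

4 h 21 min

The shift: 9:59 AM–4:35 PM = 6 h 36 min; less 135 min break → 4 h 21 min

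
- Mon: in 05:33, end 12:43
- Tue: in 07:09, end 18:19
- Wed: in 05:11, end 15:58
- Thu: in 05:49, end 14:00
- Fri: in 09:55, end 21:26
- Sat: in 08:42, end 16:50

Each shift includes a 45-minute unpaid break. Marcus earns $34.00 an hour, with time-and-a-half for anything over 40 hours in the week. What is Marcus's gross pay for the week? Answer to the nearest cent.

$1994.95

Mon: 05:33–12:43 = 7 h 10 min; less 45 min break → 6 h 25 min
Tue: 07:09–18:19 = 11 h 10 min; less 45 min break → 10 h 25 min
Wed: 05:11–15:58 = 10 h 47 min; less 45 min break → 10 h 2 min
Thu: 05:49–14:00 = 8 h 11 min; less 45 min break → 7 h 26 min
Fri: 09:55–21:26 = 11 h 31 min; less 45 min break → 10 h 46 min
Sat: 08:42–16:50 = 8 h 8 min; less 45 min break → 7 h 23 min
Total worked: 52 h 27 min = 3147 min.
Regular 40 h 0 min = 2400 min at $34.00/h; overtime 12 h 27 min = 747 min at $51.00/h.
Pay = (2400 × $34.00 + 747 × $51.00) ÷ 60 = $1994.95.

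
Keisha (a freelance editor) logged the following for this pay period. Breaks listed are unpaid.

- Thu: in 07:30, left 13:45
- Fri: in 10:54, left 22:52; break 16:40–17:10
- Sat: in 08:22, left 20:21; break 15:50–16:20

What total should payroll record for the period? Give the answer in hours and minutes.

29 h 12 min

Thu: 07:30–13:45 = 6 h 15 min
Fri: 10:54–22:52 = 11 h 58 min; less 30 min break → 11 h 28 min
Sat: 08:22–20:21 = 11 h 59 min; less 30 min break → 11 h 29 min
Total: 6 h 15 min + 11 h 28 min + 11 h 29 min = 29 h 12 min.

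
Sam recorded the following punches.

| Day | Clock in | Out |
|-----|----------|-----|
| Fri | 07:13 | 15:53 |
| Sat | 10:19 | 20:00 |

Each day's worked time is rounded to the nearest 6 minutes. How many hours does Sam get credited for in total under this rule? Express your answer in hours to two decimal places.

18.40 hours

Fri: 07:13–15:53 = 8 h 40 min → rounds to 8 h 42 min
Sat: 10:19–20:00 = 9 h 41 min → rounds to 9 h 42 min
Total credited: 18 h 24 min.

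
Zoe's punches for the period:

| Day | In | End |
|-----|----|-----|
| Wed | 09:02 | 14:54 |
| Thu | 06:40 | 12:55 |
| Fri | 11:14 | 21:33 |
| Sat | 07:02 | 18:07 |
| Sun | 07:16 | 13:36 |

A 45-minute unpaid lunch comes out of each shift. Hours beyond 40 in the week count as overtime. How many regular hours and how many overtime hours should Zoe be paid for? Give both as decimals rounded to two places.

Regular 36.10 hours, overtime 0.00 hours

Wed: 09:02–14:54 = 5 h 52 min; less 45 min break → 5 h 7 min
Thu: 06:40–12:55 = 6 h 15 min; less 45 min break → 5 h 30 min
Fri: 11:14–21:33 = 10 h 19 min; less 45 min break → 9 h 34 min
Sat: 07:02–18:07 = 11 h 5 min; less 45 min break → 10 h 20 min
Sun: 07:16–13:36 = 6 h 20 min; less 45 min break → 5 h 35 min
Total worked: 36 h 6 min = 36.10 h.
Threshold 40 h → overtime 0 h 0 min, regular 36 h 6 min.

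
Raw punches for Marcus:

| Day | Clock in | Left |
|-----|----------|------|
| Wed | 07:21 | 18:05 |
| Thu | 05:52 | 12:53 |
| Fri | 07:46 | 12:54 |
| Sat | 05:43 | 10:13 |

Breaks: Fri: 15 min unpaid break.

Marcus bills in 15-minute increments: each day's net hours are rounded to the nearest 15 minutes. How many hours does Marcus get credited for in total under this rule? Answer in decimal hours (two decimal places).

Wed: 07:21–18:05 = 10 h 44 min → rounds to 10 h 45 min
Thu: 05:52–12:53 = 7 h 1 min → rounds to 7 h 0 min
Fri: 07:46–12:54 = 5 h 8 min − 15 min = 4 h 53 min → rounds to 5 h 0 min
Sat: 05:43–10:13 = 4 h 30 min → rounds to 4 h 30 min
Total credited: 27 h 15 min.

27.25 hours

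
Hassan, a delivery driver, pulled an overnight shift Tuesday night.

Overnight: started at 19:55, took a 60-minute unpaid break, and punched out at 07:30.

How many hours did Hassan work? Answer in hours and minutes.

Overnight: 19:55 → midnight = 4 h 5 min; midnight → 07:30 = 7 h 30 min; span 11 h 35 min; less 60 min break → 10 h 35 min

10 h 35 min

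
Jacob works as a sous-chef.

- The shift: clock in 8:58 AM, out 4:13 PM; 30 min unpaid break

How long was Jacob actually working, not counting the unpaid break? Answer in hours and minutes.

The shift: 8:58 AM–4:13 PM = 7 h 15 min; less 30 min break → 6 h 45 min

6 h 45 min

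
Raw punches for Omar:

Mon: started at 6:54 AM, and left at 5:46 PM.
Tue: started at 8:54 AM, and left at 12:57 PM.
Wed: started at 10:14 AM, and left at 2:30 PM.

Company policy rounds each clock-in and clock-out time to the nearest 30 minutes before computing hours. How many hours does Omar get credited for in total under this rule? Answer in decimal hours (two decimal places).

19.50 hours

Mon: in 6:54 AM→7:00 AM, out 5:46 PM→6:00 PM; 11 h 0 min
Tue: in 8:54 AM→9:00 AM, out 12:57 PM→1:00 PM; 4 h 0 min
Wed: in 10:14 AM→10:00 AM, out 2:30 PM→2:30 PM; 4 h 30 min
Total credited: 19 h 30 min.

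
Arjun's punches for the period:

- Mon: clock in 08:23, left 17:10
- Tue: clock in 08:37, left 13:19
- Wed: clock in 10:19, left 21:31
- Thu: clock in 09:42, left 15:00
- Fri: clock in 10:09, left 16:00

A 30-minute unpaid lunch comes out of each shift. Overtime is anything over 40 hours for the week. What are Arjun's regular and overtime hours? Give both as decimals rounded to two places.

Regular 33.33 hours, overtime 0.00 hours

Mon: 08:23–17:10 = 8 h 47 min; less 30 min break → 8 h 17 min
Tue: 08:37–13:19 = 4 h 42 min; less 30 min break → 4 h 12 min
Wed: 10:19–21:31 = 11 h 12 min; less 30 min break → 10 h 42 min
Thu: 09:42–15:00 = 5 h 18 min; less 30 min break → 4 h 48 min
Fri: 10:09–16:00 = 5 h 51 min; less 30 min break → 5 h 21 min
Total worked: 33 h 20 min = 33.33 h.
Threshold 40 h → overtime 0 h 0 min, regular 33 h 20 min.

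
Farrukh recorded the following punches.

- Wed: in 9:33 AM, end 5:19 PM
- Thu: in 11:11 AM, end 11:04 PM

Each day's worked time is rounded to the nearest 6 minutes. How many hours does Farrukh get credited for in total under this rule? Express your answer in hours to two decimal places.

Wed: 9:33 AM–5:19 PM = 7 h 46 min → rounds to 7 h 48 min
Thu: 11:11 AM–11:04 PM = 11 h 53 min → rounds to 11 h 54 min
Total credited: 19 h 42 min.

19.70 hours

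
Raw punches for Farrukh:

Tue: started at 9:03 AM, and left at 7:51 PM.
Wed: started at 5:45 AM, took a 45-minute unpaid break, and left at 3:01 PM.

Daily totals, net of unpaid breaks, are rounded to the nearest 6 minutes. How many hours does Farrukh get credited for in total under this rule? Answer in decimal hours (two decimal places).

Tue: 9:03 AM–7:51 PM = 10 h 48 min → rounds to 10 h 48 min
Wed: 5:45 AM–3:01 PM = 9 h 16 min − 45 min = 8 h 31 min → rounds to 8 h 30 min
Total credited: 19 h 18 min.

19.30 hours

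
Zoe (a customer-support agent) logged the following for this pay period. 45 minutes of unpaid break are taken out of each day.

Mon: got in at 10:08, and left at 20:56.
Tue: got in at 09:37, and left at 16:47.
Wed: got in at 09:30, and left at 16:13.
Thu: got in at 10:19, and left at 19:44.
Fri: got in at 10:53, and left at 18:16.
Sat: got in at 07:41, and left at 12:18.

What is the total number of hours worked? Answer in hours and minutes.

Mon: 10:08–20:56 = 10 h 48 min; less 45 min break → 10 h 3 min
Tue: 09:37–16:47 = 7 h 10 min; less 45 min break → 6 h 25 min
Wed: 09:30–16:13 = 6 h 43 min; less 45 min break → 5 h 58 min
Thu: 10:19–19:44 = 9 h 25 min; less 45 min break → 8 h 40 min
Fri: 10:53–18:16 = 7 h 23 min; less 45 min break → 6 h 38 min
Sat: 07:41–12:18 = 4 h 37 min; less 45 min break → 3 h 52 min
Total: 10 h 3 min + 6 h 25 min + 5 h 58 min + 8 h 40 min + 6 h 38 min + 3 h 52 min = 41 h 36 min.

41 h 36 min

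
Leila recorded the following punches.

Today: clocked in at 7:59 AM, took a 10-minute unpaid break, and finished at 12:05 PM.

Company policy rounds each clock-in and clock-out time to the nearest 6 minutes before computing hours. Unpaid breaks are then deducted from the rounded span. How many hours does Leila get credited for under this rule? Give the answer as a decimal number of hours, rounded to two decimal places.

Today: in 7:59 AM→8:00 AM, out 12:05 PM→12:06 PM; 4 h 6 min − 10 min = 3 h 56 min

3.93 hours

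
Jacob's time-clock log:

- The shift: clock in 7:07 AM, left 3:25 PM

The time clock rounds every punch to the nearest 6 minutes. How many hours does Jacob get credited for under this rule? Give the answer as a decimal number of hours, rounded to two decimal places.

8.30 hours

The shift: in 7:07 AM→7:06 AM, out 3:25 PM→3:24 PM; 8 h 18 min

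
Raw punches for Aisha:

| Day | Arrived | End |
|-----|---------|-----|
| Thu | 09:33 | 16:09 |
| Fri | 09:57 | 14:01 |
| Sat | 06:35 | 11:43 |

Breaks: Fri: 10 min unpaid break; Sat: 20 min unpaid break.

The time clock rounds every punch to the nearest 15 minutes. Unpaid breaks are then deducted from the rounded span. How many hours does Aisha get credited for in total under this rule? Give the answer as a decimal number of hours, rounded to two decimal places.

15.50 hours

Thu: in 09:33→09:30, out 16:09→16:15; 6 h 45 min
Fri: in 09:57→10:00, out 14:01→14:00; 4 h 0 min − 10 min = 3 h 50 min
Sat: in 06:35→06:30, out 11:43→11:45; 5 h 15 min − 20 min = 4 h 55 min
Total credited: 15 h 30 min.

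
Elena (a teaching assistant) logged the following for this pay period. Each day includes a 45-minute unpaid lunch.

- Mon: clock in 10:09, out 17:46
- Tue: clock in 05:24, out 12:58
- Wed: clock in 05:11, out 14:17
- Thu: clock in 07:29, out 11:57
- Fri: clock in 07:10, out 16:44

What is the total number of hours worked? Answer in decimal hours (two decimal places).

Mon: 10:09–17:46 = 7 h 37 min; less 45 min break → 6 h 52 min
Tue: 05:24–12:58 = 7 h 34 min; less 45 min break → 6 h 49 min
Wed: 05:11–14:17 = 9 h 6 min; less 45 min break → 8 h 21 min
Thu: 07:29–11:57 = 4 h 28 min; less 45 min break → 3 h 43 min
Fri: 07:10–16:44 = 9 h 34 min; less 45 min break → 8 h 49 min
Total: 6 h 52 min + 6 h 49 min + 8 h 21 min + 3 h 43 min + 8 h 49 min = 34 h 34 min.

34.57 hours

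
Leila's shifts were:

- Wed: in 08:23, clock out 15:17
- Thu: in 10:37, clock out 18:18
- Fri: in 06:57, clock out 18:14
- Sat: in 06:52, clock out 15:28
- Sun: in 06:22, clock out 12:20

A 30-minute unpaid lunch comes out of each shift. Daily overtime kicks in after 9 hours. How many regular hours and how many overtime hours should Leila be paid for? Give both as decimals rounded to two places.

Regular 36.15 hours, overtime 1.78 hours

Wed: 08:23–15:17 = 6 h 54 min; less 30 min break → 6 h 24 min
Thu: 10:37–18:18 = 7 h 41 min; less 30 min break → 7 h 11 min
Fri: 06:57–18:14 = 11 h 17 min; less 30 min break → 10 h 47 min
Sat: 06:52–15:28 = 8 h 36 min; less 30 min break → 8 h 6 min
Sun: 06:22–12:20 = 5 h 58 min; less 30 min break → 5 h 28 min
Wed reg 6 h 24 min / OT 0 h 0 min; Thu reg 7 h 11 min / OT 0 h 0 min; Fri reg 9 h 0 min / OT 1 h 47 min; Sat reg 8 h 6 min / OT 0 h 0 min; Sun reg 5 h 28 min / OT 0 h 0 min.
Totals: regular 36 h 9 min, overtime 1 h 47 min.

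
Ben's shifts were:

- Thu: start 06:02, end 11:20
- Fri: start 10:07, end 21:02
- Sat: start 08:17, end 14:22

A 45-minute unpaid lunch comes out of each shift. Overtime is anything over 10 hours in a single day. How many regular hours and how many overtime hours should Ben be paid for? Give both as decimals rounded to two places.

Thu: 06:02–11:20 = 5 h 18 min; less 45 min break → 4 h 33 min
Fri: 10:07–21:02 = 10 h 55 min; less 45 min break → 10 h 10 min
Sat: 08:17–14:22 = 6 h 5 min; less 45 min break → 5 h 20 min
Thu reg 4 h 33 min / OT 0 h 0 min; Fri reg 10 h 0 min / OT 0 h 10 min; Sat reg 5 h 20 min / OT 0 h 0 min.
Totals: regular 19 h 53 min, overtime 0 h 10 min.

Regular 19.88 hours, overtime 0.17 hours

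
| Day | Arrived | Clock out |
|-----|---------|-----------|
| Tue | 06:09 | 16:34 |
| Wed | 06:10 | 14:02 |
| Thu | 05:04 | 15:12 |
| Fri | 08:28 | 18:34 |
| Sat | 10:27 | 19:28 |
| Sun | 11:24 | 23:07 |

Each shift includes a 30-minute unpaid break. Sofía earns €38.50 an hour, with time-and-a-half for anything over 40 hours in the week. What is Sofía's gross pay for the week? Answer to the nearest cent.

€2478.44

Tue: 06:09–16:34 = 10 h 25 min; less 30 min break → 9 h 55 min
Wed: 06:10–14:02 = 7 h 52 min; less 30 min break → 7 h 22 min
Thu: 05:04–15:12 = 10 h 8 min; less 30 min break → 9 h 38 min
Fri: 08:28–18:34 = 10 h 6 min; less 30 min break → 9 h 36 min
Sat: 10:27–19:28 = 9 h 1 min; less 30 min break → 8 h 31 min
Sun: 11:24–23:07 = 11 h 43 min; less 30 min break → 11 h 13 min
Total worked: 56 h 15 min = 3375 min.
Regular 40 h 0 min = 2400 min at €38.50/h; overtime 16 h 15 min = 975 min at €57.75/h.
Pay = (2400 × €38.50 + 975 × €57.75) ÷ 60 = €2478.44.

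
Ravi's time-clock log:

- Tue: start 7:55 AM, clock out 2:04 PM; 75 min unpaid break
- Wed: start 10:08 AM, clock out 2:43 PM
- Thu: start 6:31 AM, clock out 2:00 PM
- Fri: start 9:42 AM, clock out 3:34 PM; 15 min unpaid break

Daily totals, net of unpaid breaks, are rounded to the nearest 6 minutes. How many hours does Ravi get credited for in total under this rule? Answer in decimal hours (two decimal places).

Tue: 7:55 AM–2:04 PM = 6 h 9 min − 75 min = 4 h 54 min → rounds to 4 h 54 min
Wed: 10:08 AM–2:43 PM = 4 h 35 min → rounds to 4 h 36 min
Thu: 6:31 AM–2:00 PM = 7 h 29 min → rounds to 7 h 30 min
Fri: 9:42 AM–3:34 PM = 5 h 52 min − 15 min = 5 h 37 min → rounds to 5 h 36 min
Total credited: 22 h 36 min.

22.60 hours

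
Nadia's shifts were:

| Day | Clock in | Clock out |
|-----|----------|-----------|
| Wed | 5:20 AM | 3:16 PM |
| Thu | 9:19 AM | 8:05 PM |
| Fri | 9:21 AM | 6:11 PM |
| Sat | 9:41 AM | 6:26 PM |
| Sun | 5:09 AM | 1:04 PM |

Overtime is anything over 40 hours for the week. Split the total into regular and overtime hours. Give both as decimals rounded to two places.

Wed: 5:20 AM–3:16 PM = 9 h 56 min
Thu: 9:19 AM–8:05 PM = 10 h 46 min
Fri: 9:21 AM–6:11 PM = 8 h 50 min
Sat: 9:41 AM–6:26 PM = 8 h 45 min
Sun: 5:09 AM–1:04 PM = 7 h 55 min
Total worked: 46 h 12 min = 46.20 h.
Threshold 40 h → overtime 6 h 12 min, regular 40 h 0 min.

Regular 40.00 hours, overtime 6.20 hours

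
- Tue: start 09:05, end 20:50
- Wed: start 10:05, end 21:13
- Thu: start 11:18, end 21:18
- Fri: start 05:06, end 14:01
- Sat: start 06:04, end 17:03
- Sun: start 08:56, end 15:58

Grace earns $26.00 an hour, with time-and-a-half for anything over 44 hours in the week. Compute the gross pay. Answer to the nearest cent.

Tue: 09:05–20:50 = 11 h 45 min
Wed: 10:05–21:13 = 11 h 8 min
Thu: 11:18–21:18 = 10 h 0 min
Fri: 05:06–14:01 = 8 h 55 min
Sat: 06:04–17:03 = 10 h 59 min
Sun: 08:56–15:58 = 7 h 2 min
Total worked: 59 h 49 min = 3589 min.
Regular 44 h 0 min = 2640 min at $26.00/h; overtime 15 h 49 min = 949 min at $39.00/h.
Pay = (2640 × $26.00 + 949 × $39.00) ÷ 60 = $1760.85.

$1760.85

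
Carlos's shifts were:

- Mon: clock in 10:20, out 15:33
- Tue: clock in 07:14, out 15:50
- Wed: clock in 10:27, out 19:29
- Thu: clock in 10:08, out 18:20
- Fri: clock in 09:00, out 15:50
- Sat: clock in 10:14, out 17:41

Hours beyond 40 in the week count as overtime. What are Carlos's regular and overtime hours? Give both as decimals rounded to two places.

Regular 40.00 hours, overtime 5.33 hours

Mon: 10:20–15:33 = 5 h 13 min
Tue: 07:14–15:50 = 8 h 36 min
Wed: 10:27–19:29 = 9 h 2 min
Thu: 10:08–18:20 = 8 h 12 min
Fri: 09:00–15:50 = 6 h 50 min
Sat: 10:14–17:41 = 7 h 27 min
Total worked: 45 h 20 min = 45.33 h.
Threshold 40 h → overtime 5 h 20 min, regular 40 h 0 min.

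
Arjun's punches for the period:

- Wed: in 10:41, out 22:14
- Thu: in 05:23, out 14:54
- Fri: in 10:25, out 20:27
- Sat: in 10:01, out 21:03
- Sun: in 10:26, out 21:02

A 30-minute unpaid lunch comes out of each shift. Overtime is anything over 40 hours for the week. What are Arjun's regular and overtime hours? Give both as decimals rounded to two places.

Regular 40.00 hours, overtime 10.23 hours

Wed: 10:41–22:14 = 11 h 33 min; less 30 min break → 11 h 3 min
Thu: 05:23–14:54 = 9 h 31 min; less 30 min break → 9 h 1 min
Fri: 10:25–20:27 = 10 h 2 min; less 30 min break → 9 h 32 min
Sat: 10:01–21:03 = 11 h 2 min; less 30 min break → 10 h 32 min
Sun: 10:26–21:02 = 10 h 36 min; less 30 min break → 10 h 6 min
Total worked: 50 h 14 min = 50.23 h.
Threshold 40 h → overtime 10 h 14 min, regular 40 h 0 min.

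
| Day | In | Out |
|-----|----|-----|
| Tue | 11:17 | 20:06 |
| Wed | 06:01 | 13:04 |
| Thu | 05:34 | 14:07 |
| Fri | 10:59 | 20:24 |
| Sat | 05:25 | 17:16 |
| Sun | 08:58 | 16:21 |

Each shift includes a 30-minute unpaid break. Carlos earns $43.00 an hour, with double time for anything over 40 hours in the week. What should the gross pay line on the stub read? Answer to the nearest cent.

Tue: 11:17–20:06 = 8 h 49 min; less 30 min break → 8 h 19 min
Wed: 06:01–13:04 = 7 h 3 min; less 30 min break → 6 h 33 min
Thu: 05:34–14:07 = 8 h 33 min; less 30 min break → 8 h 3 min
Fri: 10:59–20:24 = 9 h 25 min; less 30 min break → 8 h 55 min
Sat: 05:25–17:16 = 11 h 51 min; less 30 min break → 11 h 21 min
Sun: 08:58–16:21 = 7 h 23 min; less 30 min break → 6 h 53 min
Total worked: 50 h 4 min = 3004 min.
Regular 40 h 0 min = 2400 min at $43.00/h; overtime 10 h 4 min = 604 min at $86.00/h.
Pay = (2400 × $43.00 + 604 × $86.00) ÷ 60 = $2585.73.

$2585.73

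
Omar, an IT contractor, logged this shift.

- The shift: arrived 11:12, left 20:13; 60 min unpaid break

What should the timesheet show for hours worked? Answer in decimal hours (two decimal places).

The shift: 11:12–20:13 = 9 h 1 min; less 60 min break → 8 h 1 min

8.02 hours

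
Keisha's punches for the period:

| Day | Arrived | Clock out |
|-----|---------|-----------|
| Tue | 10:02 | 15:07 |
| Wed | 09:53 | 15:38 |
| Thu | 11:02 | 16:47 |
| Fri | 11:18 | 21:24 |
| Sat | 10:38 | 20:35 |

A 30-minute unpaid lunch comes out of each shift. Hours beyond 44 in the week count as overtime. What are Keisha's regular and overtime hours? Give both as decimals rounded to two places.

Regular 34.13 hours, overtime 0.00 hours

Tue: 10:02–15:07 = 5 h 5 min; less 30 min break → 4 h 35 min
Wed: 09:53–15:38 = 5 h 45 min; less 30 min break → 5 h 15 min
Thu: 11:02–16:47 = 5 h 45 min; less 30 min break → 5 h 15 min
Fri: 11:18–21:24 = 10 h 6 min; less 30 min break → 9 h 36 min
Sat: 10:38–20:35 = 9 h 57 min; less 30 min break → 9 h 27 min
Total worked: 34 h 8 min = 34.13 h.
Threshold 44 h → overtime 0 h 0 min, regular 34 h 8 min.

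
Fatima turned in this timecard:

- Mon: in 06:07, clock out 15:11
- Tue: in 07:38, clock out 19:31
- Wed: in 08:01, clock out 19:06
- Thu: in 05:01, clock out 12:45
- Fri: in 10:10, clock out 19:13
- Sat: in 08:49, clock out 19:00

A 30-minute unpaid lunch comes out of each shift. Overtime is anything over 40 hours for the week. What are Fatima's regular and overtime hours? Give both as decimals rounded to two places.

Mon: 06:07–15:11 = 9 h 4 min; less 30 min break → 8 h 34 min
Tue: 07:38–19:31 = 11 h 53 min; less 30 min break → 11 h 23 min
Wed: 08:01–19:06 = 11 h 5 min; less 30 min break → 10 h 35 min
Thu: 05:01–12:45 = 7 h 44 min; less 30 min break → 7 h 14 min
Fri: 10:10–19:13 = 9 h 3 min; less 30 min break → 8 h 33 min
Sat: 08:49–19:00 = 10 h 11 min; less 30 min break → 9 h 41 min
Total worked: 56 h 0 min = 56.00 h.
Threshold 40 h → overtime 16 h 0 min, regular 40 h 0 min.

Regular 40.00 hours, overtime 16.00 hours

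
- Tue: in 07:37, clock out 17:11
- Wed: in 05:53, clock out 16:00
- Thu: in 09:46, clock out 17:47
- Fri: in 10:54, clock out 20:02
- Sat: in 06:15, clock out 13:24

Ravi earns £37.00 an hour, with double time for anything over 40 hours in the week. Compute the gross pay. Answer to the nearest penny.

Tue: 07:37–17:11 = 9 h 34 min
Wed: 05:53–16:00 = 10 h 7 min
Thu: 09:46–17:47 = 8 h 1 min
Fri: 10:54–20:02 = 9 h 8 min
Sat: 06:15–13:24 = 7 h 9 min
Total worked: 43 h 59 min = 2639 min.
Regular 40 h 0 min = 2400 min at £37.00/h; overtime 3 h 59 min = 239 min at £74.00/h.
Pay = (2400 × £37.00 + 239 × £74.00) ÷ 60 = £1774.77.

£1774.77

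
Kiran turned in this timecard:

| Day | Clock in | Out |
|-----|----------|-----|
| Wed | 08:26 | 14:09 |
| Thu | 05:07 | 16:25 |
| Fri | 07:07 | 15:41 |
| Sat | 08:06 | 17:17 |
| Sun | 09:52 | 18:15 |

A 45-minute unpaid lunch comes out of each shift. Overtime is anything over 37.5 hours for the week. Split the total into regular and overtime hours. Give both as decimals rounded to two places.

Wed: 08:26–14:09 = 5 h 43 min; less 45 min break → 4 h 58 min
Thu: 05:07–16:25 = 11 h 18 min; less 45 min break → 10 h 33 min
Fri: 07:07–15:41 = 8 h 34 min; less 45 min break → 7 h 49 min
Sat: 08:06–17:17 = 9 h 11 min; less 45 min break → 8 h 26 min
Sun: 09:52–18:15 = 8 h 23 min; less 45 min break → 7 h 38 min
Total worked: 39 h 24 min = 39.40 h.
Threshold 37.5 h → overtime 1 h 54 min, regular 37 h 30 min.

Regular 37.50 hours, overtime 1.90 hours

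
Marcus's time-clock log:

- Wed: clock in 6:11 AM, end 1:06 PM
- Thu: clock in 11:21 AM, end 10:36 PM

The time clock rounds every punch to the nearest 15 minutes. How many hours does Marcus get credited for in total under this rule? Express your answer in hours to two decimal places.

Wed: in 6:11 AM→6:15 AM, out 1:06 PM→1:00 PM; 6 h 45 min
Thu: in 11:21 AM→11:15 AM, out 10:36 PM→10:30 PM; 11 h 15 min
Total credited: 18 h 0 min.

18.00 hours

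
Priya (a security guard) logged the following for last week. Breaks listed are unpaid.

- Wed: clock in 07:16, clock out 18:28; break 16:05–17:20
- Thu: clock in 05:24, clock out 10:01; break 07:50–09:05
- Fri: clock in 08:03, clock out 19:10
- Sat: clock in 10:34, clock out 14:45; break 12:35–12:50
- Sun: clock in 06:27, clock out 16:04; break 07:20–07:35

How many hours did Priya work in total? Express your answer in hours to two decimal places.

37.73 hours

Wed: 07:16–18:28 = 11 h 12 min; less 75 min break → 9 h 57 min
Thu: 05:24–10:01 = 4 h 37 min; less 75 min break → 3 h 22 min
Fri: 08:03–19:10 = 11 h 7 min
Sat: 10:34–14:45 = 4 h 11 min; less 15 min break → 3 h 56 min
Sun: 06:27–16:04 = 9 h 37 min; less 15 min break → 9 h 22 min
Total: 9 h 57 min + 3 h 22 min + 11 h 7 min + 3 h 56 min + 9 h 22 min = 37 h 44 min.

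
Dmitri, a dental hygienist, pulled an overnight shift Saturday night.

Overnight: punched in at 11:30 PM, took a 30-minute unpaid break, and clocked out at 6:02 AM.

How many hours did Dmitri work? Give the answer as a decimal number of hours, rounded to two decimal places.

Overnight: 11:30 PM → midnight = 0 h 30 min; midnight → 6:02 AM = 6 h 2 min; span 6 h 32 min; less 30 min break → 6 h 2 min

6.03 hours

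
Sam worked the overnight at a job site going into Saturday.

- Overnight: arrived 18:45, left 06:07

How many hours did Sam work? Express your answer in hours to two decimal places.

Overnight: 18:45 → midnight = 5 h 15 min; midnight → 06:07 = 6 h 7 min; span 11 h 22 min

11.37 hours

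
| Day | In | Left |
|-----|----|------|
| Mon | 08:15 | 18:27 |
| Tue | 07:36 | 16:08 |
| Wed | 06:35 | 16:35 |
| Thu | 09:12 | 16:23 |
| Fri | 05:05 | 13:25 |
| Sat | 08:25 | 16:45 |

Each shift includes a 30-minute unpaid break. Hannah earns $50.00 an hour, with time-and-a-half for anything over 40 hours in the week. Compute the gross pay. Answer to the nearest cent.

$2718.75

Mon: 08:15–18:27 = 10 h 12 min; less 30 min break → 9 h 42 min
Tue: 07:36–16:08 = 8 h 32 min; less 30 min break → 8 h 2 min
Wed: 06:35–16:35 = 10 h 0 min; less 30 min break → 9 h 30 min
Thu: 09:12–16:23 = 7 h 11 min; less 30 min break → 6 h 41 min
Fri: 05:05–13:25 = 8 h 20 min; less 30 min break → 7 h 50 min
Sat: 08:25–16:45 = 8 h 20 min; less 30 min break → 7 h 50 min
Total worked: 49 h 35 min = 2975 min.
Regular 40 h 0 min = 2400 min at $50.00/h; overtime 9 h 35 min = 575 min at $75.00/h.
Pay = (2400 × $50.00 + 575 × $75.00) ÷ 60 = $2718.75.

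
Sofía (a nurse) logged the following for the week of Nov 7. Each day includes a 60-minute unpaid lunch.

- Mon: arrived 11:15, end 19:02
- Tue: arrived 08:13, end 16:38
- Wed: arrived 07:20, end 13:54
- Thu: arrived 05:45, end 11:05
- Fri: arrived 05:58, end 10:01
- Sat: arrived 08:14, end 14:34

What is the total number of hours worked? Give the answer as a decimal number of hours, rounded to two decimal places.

Mon: 11:15–19:02 = 7 h 47 min; less 60 min break → 6 h 47 min
Tue: 08:13–16:38 = 8 h 25 min; less 60 min break → 7 h 25 min
Wed: 07:20–13:54 = 6 h 34 min; less 60 min break → 5 h 34 min
Thu: 05:45–11:05 = 5 h 20 min; less 60 min break → 4 h 20 min
Fri: 05:58–10:01 = 4 h 3 min; less 60 min break → 3 h 3 min
Sat: 08:14–14:34 = 6 h 20 min; less 60 min break → 5 h 20 min
Total: 6 h 47 min + 7 h 25 min + 5 h 34 min + 4 h 20 min + 3 h 3 min + 5 h 20 min = 32 h 29 min.

32.48 hours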